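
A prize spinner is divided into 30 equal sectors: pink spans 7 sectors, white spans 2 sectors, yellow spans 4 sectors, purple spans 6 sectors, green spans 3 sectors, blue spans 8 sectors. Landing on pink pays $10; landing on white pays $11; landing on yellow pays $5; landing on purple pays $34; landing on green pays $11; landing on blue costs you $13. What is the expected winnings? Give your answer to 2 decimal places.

E[payout] = (7/30)·10 + (2/30)·11 + (4/30)·5 + (6/30)·34 + (3/30)·11 + (8/30)·(-13) = 49/6
≈ $8.17

$8.17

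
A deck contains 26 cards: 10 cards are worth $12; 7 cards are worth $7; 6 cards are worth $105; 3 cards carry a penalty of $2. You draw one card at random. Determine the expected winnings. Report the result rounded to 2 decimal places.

$30.50

E[payout] = (10/26)·12 + (7/26)·7 + (6/26)·105 + (3/26)·(-2) = 61/2
≈ $30.50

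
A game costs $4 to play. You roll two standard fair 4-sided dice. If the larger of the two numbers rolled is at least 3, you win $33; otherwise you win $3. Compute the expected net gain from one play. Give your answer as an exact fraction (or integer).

E[payout] = (1/4)·3 + (3/4)·33 = 51/2
Expected profit = 51/2 − 4 = 43/2

43/2 dollars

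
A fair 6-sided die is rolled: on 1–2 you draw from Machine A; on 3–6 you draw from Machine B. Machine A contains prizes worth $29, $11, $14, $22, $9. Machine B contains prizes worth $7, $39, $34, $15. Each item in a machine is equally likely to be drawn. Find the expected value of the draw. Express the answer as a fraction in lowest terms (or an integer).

E[X | Machine A] = (29 + 11 + 14 + 22 + 9)/5 = 17
E[X | Machine B] = (7 + 39 + 34 + 15)/4 = 95/4
E[X] = (1/3)·17 + (2/3)·95/4 = 43/2

43/2 dollars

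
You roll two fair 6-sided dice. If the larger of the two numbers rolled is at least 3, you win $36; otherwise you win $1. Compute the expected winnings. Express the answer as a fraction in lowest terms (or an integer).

289/9 dollars

E[payout] = (1/9)·1 + (8/9)·36 = 289/9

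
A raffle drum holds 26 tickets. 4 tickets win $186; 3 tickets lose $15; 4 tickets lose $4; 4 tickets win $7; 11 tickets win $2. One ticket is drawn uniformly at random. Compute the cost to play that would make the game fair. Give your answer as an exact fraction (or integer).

E[payout] = (4/26)·186 + (3/26)·(-15) + (4/26)·(-4) + (4/26)·7 + (11/26)·2 = 733/26
Fair fee = E[payout] = 733/26

733/26 dollars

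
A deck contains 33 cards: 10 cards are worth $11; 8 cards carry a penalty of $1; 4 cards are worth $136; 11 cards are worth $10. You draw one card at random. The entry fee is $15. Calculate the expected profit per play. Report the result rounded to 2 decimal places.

$7.91

E[payout] = (10/33)·11 + (8/33)·(-1) + (4/33)·136 + (11/33)·10 = 252/11
Expected profit = 252/11 − 15 = 87/11 ≈ $7.91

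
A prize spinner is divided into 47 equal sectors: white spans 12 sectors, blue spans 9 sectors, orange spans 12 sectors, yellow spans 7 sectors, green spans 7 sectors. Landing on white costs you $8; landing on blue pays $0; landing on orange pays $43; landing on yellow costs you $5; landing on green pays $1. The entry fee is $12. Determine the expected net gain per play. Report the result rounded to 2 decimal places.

E[payout] = (12/47)·(-8) + (9/47)·0 + (12/47)·43 + (7/47)·(-5) + (7/47)·1 = 392/47
Expected profit = 392/47 − 12 = -172/47 ≈ -$3.66

-$3.66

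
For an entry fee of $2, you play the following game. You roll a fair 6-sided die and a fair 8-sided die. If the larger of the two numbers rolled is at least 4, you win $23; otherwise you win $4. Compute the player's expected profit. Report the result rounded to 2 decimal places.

E[payout] = (3/16)·4 + (13/16)·23 = 311/16
Expected profit = 311/16 − 2 = 279/16 ≈ $17.44

$17.44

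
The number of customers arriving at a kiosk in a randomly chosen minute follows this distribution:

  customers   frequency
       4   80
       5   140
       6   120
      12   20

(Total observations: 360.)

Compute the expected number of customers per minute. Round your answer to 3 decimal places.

5.500

Total = 360, so P(customers=4) = 80/360, etc.
E[X] = (2/9)·4 + (7/18)·5 + (1/3)·6 + (1/18)·12
     = 11/2 ≈ 5.500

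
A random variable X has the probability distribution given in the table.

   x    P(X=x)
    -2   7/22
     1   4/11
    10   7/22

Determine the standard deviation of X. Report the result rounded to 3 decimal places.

4.999

E[X] = 32/11, E[X²] = 368/11
Var(X) = E[X²] − (E[X])² = 368/11 − 1024/121 = 3024/121
SD(X) = √(3024/121) ≈ 4.999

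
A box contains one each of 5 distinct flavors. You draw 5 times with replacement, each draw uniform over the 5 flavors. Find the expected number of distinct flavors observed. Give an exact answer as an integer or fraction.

Let Xⱼ=1 if type j appears at least once. P(Xⱼ=1) = 1 − ((5−1)/5)^5 = 2101/3125.
E[#distinct] = 5·2101/3125 = 2101/625.

2101/625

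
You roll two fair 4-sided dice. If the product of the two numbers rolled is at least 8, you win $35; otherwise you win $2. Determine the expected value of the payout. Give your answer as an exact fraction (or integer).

115/8 dollars

E[payout] = (5/8)·2 + (3/8)·35 = 115/8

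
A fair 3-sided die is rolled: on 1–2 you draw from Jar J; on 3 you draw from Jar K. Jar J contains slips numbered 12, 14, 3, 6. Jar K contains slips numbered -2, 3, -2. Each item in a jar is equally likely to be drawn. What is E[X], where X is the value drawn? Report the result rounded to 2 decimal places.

5.72

E[X | Jar J] = (12 + 14 + 3 + 6)/4 = 35/4
E[X | Jar K] = (-2 + 3 − 2)/3 = -1/3
E[X] = (2/3)·35/4 + (1/3)·(-1/3) = 103/18 ≈ 5.72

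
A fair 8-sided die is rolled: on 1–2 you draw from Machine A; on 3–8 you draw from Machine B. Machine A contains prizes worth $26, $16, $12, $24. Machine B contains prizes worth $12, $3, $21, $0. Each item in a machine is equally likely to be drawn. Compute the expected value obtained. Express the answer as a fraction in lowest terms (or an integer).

93/8 dollars

E[X | Machine A] = (26 + 16 + 12 + 24)/4 = 39/2
E[X | Machine B] = (12 + 3 + 21 + 0)/4 = 9
E[X] = (1/4)·39/2 + (3/4)·9 = 93/8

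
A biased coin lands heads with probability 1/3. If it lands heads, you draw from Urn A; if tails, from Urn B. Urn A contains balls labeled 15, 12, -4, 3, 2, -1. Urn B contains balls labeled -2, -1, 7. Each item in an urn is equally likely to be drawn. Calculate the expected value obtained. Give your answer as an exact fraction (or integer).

43/18

E[X | Urn A] = (15 + 12 − 4 + 3 + 2 − 1)/6 = 9/2
E[X | Urn B] = (-2 − 1 + 7)/3 = 4/3
E[X] = (1/3)·9/2 + (2/3)·4/3 = 43/18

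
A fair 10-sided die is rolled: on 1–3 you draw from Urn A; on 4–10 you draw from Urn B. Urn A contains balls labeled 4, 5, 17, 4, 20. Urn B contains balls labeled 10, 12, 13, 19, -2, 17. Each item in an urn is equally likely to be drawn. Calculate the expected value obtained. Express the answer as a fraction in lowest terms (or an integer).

E[X | Urn A] = (4 + 5 + 17 + 4 + 20)/5 = 10
E[X | Urn B] = (10 + 12 + 13 + 19 − 2 + 17)/6 = 23/2
E[X] = (3/10)·10 + (7/10)·23/2 = 221/20

221/20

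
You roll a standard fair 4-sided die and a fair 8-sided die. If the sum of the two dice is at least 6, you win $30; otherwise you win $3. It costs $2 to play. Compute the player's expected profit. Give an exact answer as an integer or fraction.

E[payout] = (5/16)·3 + (11/16)·30 = 345/16
Expected profit = 345/16 − 2 = 313/16

313/16 dollars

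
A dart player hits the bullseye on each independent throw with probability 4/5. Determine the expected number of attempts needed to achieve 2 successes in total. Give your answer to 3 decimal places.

By linearity (sum of 2 independent geometric waits), E[trials] = 2/p = 2/(4/5) = 5/2.
≈ 2.500

2.500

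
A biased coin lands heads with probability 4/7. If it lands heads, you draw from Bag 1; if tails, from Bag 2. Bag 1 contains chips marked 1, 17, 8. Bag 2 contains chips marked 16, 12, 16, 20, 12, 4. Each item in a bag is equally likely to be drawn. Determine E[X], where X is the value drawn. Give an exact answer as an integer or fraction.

E[X | Bag 1] = (1 + 17 + 8)/3 = 26/3
E[X | Bag 2] = (16 + 12 + 16 + 20 + 12 + 4)/6 = 40/3
E[X] = (4/7)·26/3 + (3/7)·40/3 = 32/3

32/3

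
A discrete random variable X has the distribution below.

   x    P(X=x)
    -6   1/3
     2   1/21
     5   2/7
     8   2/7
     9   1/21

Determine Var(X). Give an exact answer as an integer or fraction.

E[X] = (1/3)·(-6) + (1/21)·2 + (2/7)·5 + (2/7)·8 + (1/21)·9 = 47/21
E[X²] = (1/3)·36 + (1/21)·4 + (2/7)·25 + (2/7)·64 + (1/21)·81 = 871/21
Var(X) = 871/21 − (47/21)² = 16082/441

16082/441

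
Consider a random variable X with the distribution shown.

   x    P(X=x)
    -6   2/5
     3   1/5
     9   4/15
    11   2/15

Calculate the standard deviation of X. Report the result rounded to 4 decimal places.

E[X] = 31/15, E[X²] = 809/15
Var(X) = E[X²] − (E[X])² = 809/15 − 961/225 = 11174/225
SD(X) = √(11174/225) ≈ 7.0471

7.0471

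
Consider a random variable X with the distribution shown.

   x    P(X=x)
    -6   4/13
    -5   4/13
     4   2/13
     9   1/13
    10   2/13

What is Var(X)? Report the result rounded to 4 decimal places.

42.5562

E[X] = (4/13)·(-6) + (4/13)·(-5) + (2/13)·4 + (1/13)·9 + (2/13)·10 = -7/13
E[X²] = (4/13)·36 + (4/13)·25 + (2/13)·16 + (1/13)·81 + (2/13)·100 = 557/13
Var(X) = 557/13 − (-7/13)² = 7192/169 ≈ 42.5562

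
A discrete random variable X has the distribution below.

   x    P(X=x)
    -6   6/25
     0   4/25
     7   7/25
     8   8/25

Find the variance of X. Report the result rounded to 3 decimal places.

E[X] = (6/25)·(-6) + (4/25)·0 + (7/25)·7 + (8/25)·8 = 77/25
E[X²] = (6/25)·36 + (4/25)·0 + (7/25)·49 + (8/25)·64 = 1071/25
Var(X) = 1071/25 − (77/25)² = 20846/625 ≈ 33.354

33.354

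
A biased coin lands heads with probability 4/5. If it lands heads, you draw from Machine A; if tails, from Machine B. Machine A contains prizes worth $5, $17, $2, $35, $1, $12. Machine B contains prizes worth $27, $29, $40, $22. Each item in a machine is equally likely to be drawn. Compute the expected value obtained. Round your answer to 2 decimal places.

$15.50

E[X | Machine A] = (5 + 17 + 2 + 35 + 1 + 12)/6 = 12
E[X | Machine B] = (27 + 29 + 40 + 22)/4 = 59/2
E[X] = (4/5)·12 + (1/5)·59/2 = 31/2 ≈ 15.50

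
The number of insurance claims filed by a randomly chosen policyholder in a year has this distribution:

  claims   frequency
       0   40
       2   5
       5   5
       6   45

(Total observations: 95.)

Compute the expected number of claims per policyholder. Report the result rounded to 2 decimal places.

Total = 95, so P(claims=0) = 40/95, etc.
E[X] = (8/19)·0 + (1/19)·2 + (1/19)·5 + (9/19)·6
     = 61/19 ≈ 3.21

3.21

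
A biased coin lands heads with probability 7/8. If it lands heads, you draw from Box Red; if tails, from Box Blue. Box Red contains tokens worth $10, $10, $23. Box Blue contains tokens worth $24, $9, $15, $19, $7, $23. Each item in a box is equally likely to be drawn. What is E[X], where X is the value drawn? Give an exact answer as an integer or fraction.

233/16 dollars

E[X | Box Red] = (10 + 10 + 23)/3 = 43/3
E[X | Box Blue] = (24 + 9 + 15 + 19 + 7 + 23)/6 = 97/6
E[X] = (7/8)·43/3 + (1/8)·97/6 = 233/16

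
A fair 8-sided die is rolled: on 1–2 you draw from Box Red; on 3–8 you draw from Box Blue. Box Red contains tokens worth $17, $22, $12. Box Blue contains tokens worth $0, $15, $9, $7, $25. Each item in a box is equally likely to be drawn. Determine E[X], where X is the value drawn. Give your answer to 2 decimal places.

E[X | Box Red] = (17 + 22 + 12)/3 = 17
E[X | Box Blue] = (0 + 15 + 9 + 7 + 25)/5 = 56/5
E[X] = (1/4)·17 + (3/4)·56/5 = 253/20 ≈ 12.65

$12.65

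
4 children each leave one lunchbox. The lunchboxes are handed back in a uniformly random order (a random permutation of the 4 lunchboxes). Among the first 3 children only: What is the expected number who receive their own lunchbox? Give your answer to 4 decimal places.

0.7500

Let Xᵢ = 1 if person i gets their own lunchbox. For each i, P(Xᵢ=1) = 1/4.
By linearity of expectation, E[X₁+…+X_3] = 3·(1/4) = 3/4.
≈ 0.7500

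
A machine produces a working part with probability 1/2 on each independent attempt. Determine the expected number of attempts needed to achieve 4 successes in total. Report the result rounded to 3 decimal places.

8.000

By linearity (sum of 4 independent geometric waits), E[trials] = 4/p = 4/(1/2) = 8.
≈ 8.000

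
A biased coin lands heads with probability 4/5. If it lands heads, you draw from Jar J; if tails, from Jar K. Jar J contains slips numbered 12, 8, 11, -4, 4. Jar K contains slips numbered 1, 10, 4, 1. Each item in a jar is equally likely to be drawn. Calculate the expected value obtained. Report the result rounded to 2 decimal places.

E[X | Jar J] = (12 + 8 + 11 − 4 + 4)/5 = 31/5
E[X | Jar K] = (1 + 10 + 4 + 1)/4 = 4
E[X] = (4/5)·31/5 + (1/5)·4 = 144/25 ≈ 5.76

5.76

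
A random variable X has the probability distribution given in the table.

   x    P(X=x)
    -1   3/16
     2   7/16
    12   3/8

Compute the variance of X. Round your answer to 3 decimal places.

29.027

E[X] = (3/16)·(-1) + (7/16)·2 + (3/8)·12 = 83/16
E[X²] = (3/16)·1 + (7/16)·4 + (3/8)·144 = 895/16
Var(X) = 895/16 − (83/16)² = 7431/256 ≈ 29.027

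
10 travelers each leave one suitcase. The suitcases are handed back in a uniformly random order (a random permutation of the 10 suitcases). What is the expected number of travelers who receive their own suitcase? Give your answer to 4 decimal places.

1.0000

Let Xᵢ = 1 if person i gets their own suitcase. For each i, P(Xᵢ=1) = 1/10.
By linearity of expectation, E[X₁+…+X_10] = 10·(1/10) = 1.
≈ 1.0000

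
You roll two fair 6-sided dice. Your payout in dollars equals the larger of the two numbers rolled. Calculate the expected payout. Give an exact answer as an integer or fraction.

Distribution of the larger of the two numbers rolled: 1 w.p. 1/36, 2 w.p. 1/12, 3 w.p. 5/36, 4 w.p. 7/36, 5 w.p. 1/4, 6 w.p. 11/36
E[payout] = (1/36)·1 + (1/12)·2 + (5/36)·3 + (7/36)·4 + (1/4)·5 + (11/36)·6 = 161/36

161/36 dollars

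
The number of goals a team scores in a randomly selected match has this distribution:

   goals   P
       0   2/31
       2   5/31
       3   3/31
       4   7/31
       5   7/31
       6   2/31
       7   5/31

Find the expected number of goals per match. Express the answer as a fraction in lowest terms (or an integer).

129/31

E[X] = (2/31)·0 + (5/31)·2 + (3/31)·3 + (7/31)·4 + (7/31)·5 + (2/31)·6 + (5/31)·7
     = 129/31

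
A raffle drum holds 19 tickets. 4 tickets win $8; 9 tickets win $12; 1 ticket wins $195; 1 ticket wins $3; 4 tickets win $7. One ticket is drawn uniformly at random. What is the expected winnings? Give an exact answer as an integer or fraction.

E[payout] = (4/19)·8 + (9/19)·12 + (1/19)·195 + (1/19)·3 + (4/19)·7 = 366/19

366/19 dollars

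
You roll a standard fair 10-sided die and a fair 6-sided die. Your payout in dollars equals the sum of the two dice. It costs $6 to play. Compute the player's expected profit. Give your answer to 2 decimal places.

$3.00

Distribution of the sum of the two dice: 2 w.p. 1/60, 3 w.p. 1/30, 4 w.p. 1/20, 5 w.p. 1/15, 6 w.p. 1/12, 7 w.p. 1/10, …
E[payout] = (1/60)·2 + (1/30)·3 + (1/20)·4 + (1/15)·5 + (1/12)·6 + (1/10)·7 + (1/10)·8 + (1/10)·9 + (1/10)·10 + (1/10)·11 + (1/12)·12 + (1/15)·13 + (1/20)·14 + (1/30)·15 + (1/60)·16 = 9
Expected profit = 9 − 6 = 3 ≈ $3.00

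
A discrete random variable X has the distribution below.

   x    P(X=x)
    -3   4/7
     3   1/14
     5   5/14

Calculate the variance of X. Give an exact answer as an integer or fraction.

E[X] = (4/7)·(-3) + (1/14)·3 + (5/14)·5 = 2/7
E[X²] = (4/7)·9 + (1/14)·9 + (5/14)·25 = 103/7
Var(X) = 103/7 − (2/7)² = 717/49

717/49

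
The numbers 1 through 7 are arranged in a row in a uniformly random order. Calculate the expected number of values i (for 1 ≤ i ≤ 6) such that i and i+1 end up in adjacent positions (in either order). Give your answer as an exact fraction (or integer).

For each i ∈ {1,…,6}, let Xᵢ = 1 if i and i+1 are adjacent. P(Xᵢ=1) = 2·(7−1)!/7! = 2/7.
By linearity, E[ΣXᵢ] = (6)·(2/7) = 12/7.

12/7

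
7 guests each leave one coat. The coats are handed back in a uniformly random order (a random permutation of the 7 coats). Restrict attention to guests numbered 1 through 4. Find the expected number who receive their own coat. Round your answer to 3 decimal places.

0.571

Let Xᵢ = 1 if person i gets their own coat. For each i, P(Xᵢ=1) = 1/7.
By linearity of expectation, E[X₁+…+X_4] = 4·(1/7) = 4/7.
≈ 0.571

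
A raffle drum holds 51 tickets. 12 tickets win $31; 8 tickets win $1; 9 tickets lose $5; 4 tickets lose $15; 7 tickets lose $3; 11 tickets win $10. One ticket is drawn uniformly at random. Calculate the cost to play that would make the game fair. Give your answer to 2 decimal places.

E[payout] = (12/51)·31 + (8/51)·1 + (9/51)·(-5) + (4/51)·(-15) + (7/51)·(-3) + (11/51)·10 = 364/51
Fair fee = E[payout] = 364/51 ≈ $7.14

$7.14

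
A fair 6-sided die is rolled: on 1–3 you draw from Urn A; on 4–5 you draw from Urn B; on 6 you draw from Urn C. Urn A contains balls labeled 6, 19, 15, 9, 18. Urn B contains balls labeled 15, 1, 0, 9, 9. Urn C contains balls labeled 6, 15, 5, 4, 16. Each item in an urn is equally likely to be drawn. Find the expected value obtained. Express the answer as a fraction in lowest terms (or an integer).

E[X | Urn A] = (6 + 19 + 15 + 9 + 18)/5 = 67/5
E[X | Urn B] = (15 + 1 + 0 + 9 + 9)/5 = 34/5
E[X | Urn C] = (6 + 15 + 5 + 4 + 16)/5 = 46/5
E[X] = (1/2)·67/5 + (1/3)·34/5 + (1/6)·46/5 = 21/2

21/2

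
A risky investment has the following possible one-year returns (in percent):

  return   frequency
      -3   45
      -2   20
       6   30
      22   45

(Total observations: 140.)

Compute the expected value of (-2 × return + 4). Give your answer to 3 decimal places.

-10.214

Total = 140, so P(return=-3) = 45/140, etc.
E[-2x+4] = (9/28)·10 + (1/7)·8 + (3/14)·(-8) + (9/28)·(-40)
     = -143/14 ≈ -10.214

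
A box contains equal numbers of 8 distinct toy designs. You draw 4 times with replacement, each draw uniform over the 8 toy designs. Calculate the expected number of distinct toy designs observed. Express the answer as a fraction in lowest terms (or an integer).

1695/512

Let Xⱼ=1 if type j appears at least once. P(Xⱼ=1) = 1 − ((8−1)/8)^4 = 1695/4096.
E[#distinct] = 8·1695/4096 = 1695/512.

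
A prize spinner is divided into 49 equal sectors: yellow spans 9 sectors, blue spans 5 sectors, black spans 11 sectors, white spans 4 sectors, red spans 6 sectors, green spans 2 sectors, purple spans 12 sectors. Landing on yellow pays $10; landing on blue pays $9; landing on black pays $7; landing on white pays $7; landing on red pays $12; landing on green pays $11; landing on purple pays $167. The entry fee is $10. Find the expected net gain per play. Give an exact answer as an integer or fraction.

E[payout] = (9/49)·10 + (5/49)·9 + (11/49)·7 + (4/49)·7 + (6/49)·12 + (2/49)·11 + (12/49)·167 = 334/7
Expected profit = 334/7 − 10 = 264/7

264/7 dollars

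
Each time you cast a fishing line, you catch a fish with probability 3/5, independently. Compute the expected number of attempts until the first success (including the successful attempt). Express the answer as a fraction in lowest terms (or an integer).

5/3

For a geometric distribution, E[trials] = 1/p = 1/(3/5) = 5/3.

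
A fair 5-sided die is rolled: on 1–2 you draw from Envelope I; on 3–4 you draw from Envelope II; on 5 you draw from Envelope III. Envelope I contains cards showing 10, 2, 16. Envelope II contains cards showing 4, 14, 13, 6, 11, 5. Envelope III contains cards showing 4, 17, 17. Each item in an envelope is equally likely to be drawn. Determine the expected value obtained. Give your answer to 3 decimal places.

9.800

E[X | Envelope I] = (10 + 2 + 16)/3 = 28/3
E[X | Envelope II] = (4 + 14 + 13 + 6 + 11 + 5)/6 = 53/6
E[X | Envelope III] = (4 + 17 + 17)/3 = 38/3
E[X] = (2/5)·28/3 + (2/5)·53/6 + (1/5)·38/3 = 49/5 ≈ 9.800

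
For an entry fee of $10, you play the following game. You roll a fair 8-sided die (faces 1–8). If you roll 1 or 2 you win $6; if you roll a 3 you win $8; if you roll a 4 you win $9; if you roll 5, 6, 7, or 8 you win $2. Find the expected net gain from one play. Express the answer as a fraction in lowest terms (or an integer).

-43/8 dollars

E[payout] = (1/2)·2 + (1/4)·6 + (1/8)·8 + (1/8)·9 = 37/8
Expected profit = 37/8 − 10 = -43/8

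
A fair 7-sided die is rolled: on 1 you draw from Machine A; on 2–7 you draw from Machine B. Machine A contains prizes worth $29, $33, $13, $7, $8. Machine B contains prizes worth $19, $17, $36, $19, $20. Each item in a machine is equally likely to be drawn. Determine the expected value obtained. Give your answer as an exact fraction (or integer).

108/5 dollars

E[X | Machine A] = (29 + 33 + 13 + 7 + 8)/5 = 18
E[X | Machine B] = (19 + 17 + 36 + 19 + 20)/5 = 111/5
E[X] = (1/7)·18 + (6/7)·111/5 = 108/5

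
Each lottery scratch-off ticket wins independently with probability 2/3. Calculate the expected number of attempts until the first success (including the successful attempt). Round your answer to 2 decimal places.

For a geometric distribution, E[trials] = 1/p = 1/(2/3) = 3/2.
≈ 1.50

1.50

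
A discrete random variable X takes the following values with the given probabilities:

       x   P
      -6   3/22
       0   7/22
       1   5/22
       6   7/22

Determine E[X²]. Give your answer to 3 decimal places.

16.591

E[X²] = (3/22)·36 + (7/22)·0 + (5/22)·1 + (7/22)·36
     = 365/22 ≈ 16.591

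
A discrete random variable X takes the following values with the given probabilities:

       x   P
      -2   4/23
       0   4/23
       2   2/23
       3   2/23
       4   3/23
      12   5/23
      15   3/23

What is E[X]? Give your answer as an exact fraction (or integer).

E[X] = (4/23)·(-2) + (4/23)·0 + (2/23)·2 + (2/23)·3 + (3/23)·4 + (5/23)·12 + (3/23)·15
     = 119/23

119/23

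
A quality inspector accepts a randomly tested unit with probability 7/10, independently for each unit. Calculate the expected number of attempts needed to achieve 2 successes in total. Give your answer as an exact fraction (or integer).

By linearity (sum of 2 independent geometric waits), E[trials] = 2/p = 2/(7/10) = 20/7.

20/7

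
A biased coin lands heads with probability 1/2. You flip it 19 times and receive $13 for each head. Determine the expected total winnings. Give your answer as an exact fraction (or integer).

E[#heads] = 19·1/2 = 19/2 (linearity over flips).
E[winnings] = 13·19/2 = 247/2.

247/2 dollars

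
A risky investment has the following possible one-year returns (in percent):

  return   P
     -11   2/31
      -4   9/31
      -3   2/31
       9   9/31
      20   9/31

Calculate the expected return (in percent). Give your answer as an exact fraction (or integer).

E[X] = (2/31)·(-11) + (9/31)·(-4) + (2/31)·(-3) + (9/31)·9 + (9/31)·20
     = 197/31

197/31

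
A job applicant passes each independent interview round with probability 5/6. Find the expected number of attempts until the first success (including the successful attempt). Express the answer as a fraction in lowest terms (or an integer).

For a geometric distribution, E[trials] = 1/p = 1/(5/6) = 6/5.

6/5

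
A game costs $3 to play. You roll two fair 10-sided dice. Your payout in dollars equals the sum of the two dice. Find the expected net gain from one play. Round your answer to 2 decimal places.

$8.00

Distribution of the sum of the two dice: 2 w.p. 1/100, 3 w.p. 1/50, 4 w.p. 3/100, 5 w.p. 1/25, 6 w.p. 1/20, 7 w.p. 3/50, …
E[payout] = (1/100)·2 + (1/50)·3 + (3/100)·4 + (1/25)·5 + (1/20)·6 + (3/50)·7 + (7/100)·8 + (2/25)·9 + (9/100)·10 + (1/10)·11 + (9/100)·12 + (2/25)·13 + (7/100)·14 + (3/50)·15 + (1/20)·16 + (1/25)·17 + (3/100)·18 + (1/50)·19 + (1/100)·20 = 11
Expected profit = 11 − 3 = 8 ≈ $8.00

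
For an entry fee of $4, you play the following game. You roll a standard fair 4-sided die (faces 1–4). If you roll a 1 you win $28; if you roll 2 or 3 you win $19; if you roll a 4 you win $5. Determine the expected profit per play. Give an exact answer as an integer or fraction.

E[payout] = (1/4)·5 + (1/2)·19 + (1/4)·28 = 71/4
Expected profit = 71/4 − 4 = 55/4

55/4 dollars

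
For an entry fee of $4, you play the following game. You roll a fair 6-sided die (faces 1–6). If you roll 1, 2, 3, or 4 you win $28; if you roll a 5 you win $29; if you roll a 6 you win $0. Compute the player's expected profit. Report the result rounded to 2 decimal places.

E[payout] = (1/6)·0 + (2/3)·28 + (1/6)·29 = 47/2
Expected profit = 47/2 − 4 = 39/2 ≈ $19.50

$19.50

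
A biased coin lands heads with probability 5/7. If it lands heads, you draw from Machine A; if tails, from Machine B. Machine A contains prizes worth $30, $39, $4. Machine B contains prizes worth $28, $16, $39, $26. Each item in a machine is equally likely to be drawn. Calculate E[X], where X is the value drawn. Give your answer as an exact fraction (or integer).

151/6 dollars

E[X | Machine A] = (30 + 39 + 4)/3 = 73/3
E[X | Machine B] = (28 + 16 + 39 + 26)/4 = 109/4
E[X] = (5/7)·73/3 + (2/7)·109/4 = 151/6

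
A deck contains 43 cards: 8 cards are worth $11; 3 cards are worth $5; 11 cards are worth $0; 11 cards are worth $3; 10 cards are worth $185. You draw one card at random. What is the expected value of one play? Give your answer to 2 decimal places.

E[payout] = (8/43)·11 + (3/43)·5 + (11/43)·0 + (11/43)·3 + (10/43)·185 = 1986/43
≈ $46.19

$46.19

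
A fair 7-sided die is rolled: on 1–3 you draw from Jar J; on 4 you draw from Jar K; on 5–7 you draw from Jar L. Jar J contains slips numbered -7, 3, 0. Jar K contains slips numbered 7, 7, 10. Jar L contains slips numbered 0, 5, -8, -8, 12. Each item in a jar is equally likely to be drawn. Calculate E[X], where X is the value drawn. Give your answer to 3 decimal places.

0.657

E[X | Jar J] = (-7 + 3 + 0)/3 = -4/3
E[X | Jar K] = (7 + 7 + 10)/3 = 8
E[X | Jar L] = (0 + 5 − 8 − 8 + 12)/5 = 1/5
E[X] = (3/7)·(-4/3) + (1/7)·8 + (3/7)·1/5 = 23/35 ≈ 0.657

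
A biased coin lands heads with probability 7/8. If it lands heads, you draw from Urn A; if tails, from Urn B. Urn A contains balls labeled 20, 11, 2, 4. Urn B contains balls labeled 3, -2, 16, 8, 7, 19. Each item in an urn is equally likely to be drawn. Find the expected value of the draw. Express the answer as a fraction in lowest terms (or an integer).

293/32

E[X | Urn A] = (20 + 11 + 2 + 4)/4 = 37/4
E[X | Urn B] = (3 − 2 + 16 + 8 + 7 + 19)/6 = 17/2
E[X] = (7/8)·37/4 + (1/8)·17/2 = 293/32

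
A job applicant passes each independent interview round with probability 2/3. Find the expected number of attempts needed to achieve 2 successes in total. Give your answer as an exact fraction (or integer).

By linearity (sum of 2 independent geometric waits), E[trials] = 2/p = 2/(2/3) = 3.

3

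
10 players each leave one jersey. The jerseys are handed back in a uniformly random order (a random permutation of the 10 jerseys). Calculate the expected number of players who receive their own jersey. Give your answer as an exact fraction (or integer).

Let Xᵢ = 1 if person i gets their own jersey. For each i, P(Xᵢ=1) = 1/10.
By linearity of expectation, E[X₁+…+X_10] = 10·(1/10) = 1.

1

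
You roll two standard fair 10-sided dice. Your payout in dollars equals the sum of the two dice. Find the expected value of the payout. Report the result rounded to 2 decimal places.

Distribution of the sum of the two dice: 2 w.p. 1/100, 3 w.p. 1/50, 4 w.p. 3/100, 5 w.p. 1/25, 6 w.p. 1/20, 7 w.p. 3/50, …
E[payout] = (1/100)·2 + (1/50)·3 + (3/100)·4 + (1/25)·5 + (1/20)·6 + (3/50)·7 + (7/100)·8 + (2/25)·9 + (9/100)·10 + (1/10)·11 + (9/100)·12 + (2/25)·13 + (7/100)·14 + (3/50)·15 + (1/20)·16 + (1/25)·17 + (3/100)·18 + (1/50)·19 + (1/100)·20 = 11
≈ $11.00

$11.00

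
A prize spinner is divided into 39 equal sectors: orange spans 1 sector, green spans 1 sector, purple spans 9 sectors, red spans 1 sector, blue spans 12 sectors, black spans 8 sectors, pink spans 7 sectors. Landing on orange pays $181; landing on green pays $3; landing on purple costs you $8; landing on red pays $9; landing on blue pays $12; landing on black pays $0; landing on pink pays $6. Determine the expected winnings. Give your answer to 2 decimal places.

E[payout] = (1/39)·181 + (1/39)·3 + (9/39)·(-8) + (1/39)·9 + (12/39)·12 + (8/39)·0 + (7/39)·6 = 307/39
≈ $7.87

$7.87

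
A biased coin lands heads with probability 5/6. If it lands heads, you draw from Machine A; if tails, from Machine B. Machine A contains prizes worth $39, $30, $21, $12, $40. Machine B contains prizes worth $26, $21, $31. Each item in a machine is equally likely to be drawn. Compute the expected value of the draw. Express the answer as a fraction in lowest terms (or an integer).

$28

E[X | Machine A] = (39 + 30 + 21 + 12 + 40)/5 = 142/5
E[X | Machine B] = (26 + 21 + 31)/3 = 26
E[X] = (5/6)·142/5 + (1/6)·26 = 28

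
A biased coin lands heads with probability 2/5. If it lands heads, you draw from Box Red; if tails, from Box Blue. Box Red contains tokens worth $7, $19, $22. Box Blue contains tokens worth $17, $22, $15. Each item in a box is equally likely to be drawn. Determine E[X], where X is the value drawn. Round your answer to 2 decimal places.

E[X | Box Red] = (7 + 19 + 22)/3 = 16
E[X | Box Blue] = (17 + 22 + 15)/3 = 18
E[X] = (2/5)·16 + (3/5)·18 = 86/5 ≈ 17.20

$17.20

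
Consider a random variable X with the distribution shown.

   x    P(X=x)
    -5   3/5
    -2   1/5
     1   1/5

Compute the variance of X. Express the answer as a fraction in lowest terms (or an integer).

E[X] = (3/5)·(-5) + (1/5)·(-2) + (1/5)·1 = -16/5
E[X²] = (3/5)·25 + (1/5)·4 + (1/5)·1 = 16
Var(X) = 16 − (-16/5)² = 144/25

144/25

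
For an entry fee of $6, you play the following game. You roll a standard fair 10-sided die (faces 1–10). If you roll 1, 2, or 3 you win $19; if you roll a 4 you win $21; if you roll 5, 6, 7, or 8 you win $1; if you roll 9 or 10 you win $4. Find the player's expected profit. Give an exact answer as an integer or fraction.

E[payout] = (2/5)·1 + (1/5)·4 + (3/10)·19 + (1/10)·21 = 9
Expected profit = 9 − 6 = 3

$3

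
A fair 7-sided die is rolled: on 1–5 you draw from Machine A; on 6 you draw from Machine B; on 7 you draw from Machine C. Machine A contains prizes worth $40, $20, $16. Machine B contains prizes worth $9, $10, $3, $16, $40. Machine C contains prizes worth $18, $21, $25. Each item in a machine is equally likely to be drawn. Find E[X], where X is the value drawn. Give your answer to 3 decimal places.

E[X | Machine A] = (40 + 20 + 16)/3 = 76/3
E[X | Machine B] = (9 + 10 + 3 + 16 + 40)/5 = 78/5
E[X | Machine C] = (18 + 21 + 25)/3 = 64/3
E[X] = (5/7)·76/3 + (1/7)·78/5 + (1/7)·64/3 = 818/35 ≈ 23.371

$23.371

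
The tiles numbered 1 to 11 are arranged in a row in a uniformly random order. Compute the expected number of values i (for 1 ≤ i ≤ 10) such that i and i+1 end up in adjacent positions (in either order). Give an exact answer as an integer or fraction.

For each i ∈ {1,…,10}, let Xᵢ = 1 if i and i+1 are adjacent. P(Xᵢ=1) = 2·(11−1)!/11! = 2/11.
By linearity, E[ΣXᵢ] = (10)·(2/11) = 20/11.

20/11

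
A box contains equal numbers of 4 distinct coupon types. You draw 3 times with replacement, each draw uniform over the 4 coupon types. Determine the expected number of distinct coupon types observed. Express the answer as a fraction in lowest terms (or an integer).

Let Xⱼ=1 if type j appears at least once. P(Xⱼ=1) = 1 − ((4−1)/4)^3 = 37/64.
E[#distinct] = 4·37/64 = 37/16.

37/16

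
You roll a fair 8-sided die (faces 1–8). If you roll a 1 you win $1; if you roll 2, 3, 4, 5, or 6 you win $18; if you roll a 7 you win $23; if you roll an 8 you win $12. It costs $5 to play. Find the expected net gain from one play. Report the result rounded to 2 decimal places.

E[payout] = (1/8)·1 + (1/8)·12 + (5/8)·18 + (1/8)·23 = 63/4
Expected profit = 63/4 − 5 = 43/4 ≈ $10.75

$10.75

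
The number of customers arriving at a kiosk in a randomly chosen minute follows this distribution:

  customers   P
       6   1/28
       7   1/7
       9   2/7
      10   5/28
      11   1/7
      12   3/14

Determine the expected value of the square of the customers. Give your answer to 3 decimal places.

E[X²] = (1/28)·36 + (1/7)·49 + (2/7)·81 + (5/28)·100 + (1/7)·121 + (3/14)·144
     = 682/7 ≈ 97.429

97.429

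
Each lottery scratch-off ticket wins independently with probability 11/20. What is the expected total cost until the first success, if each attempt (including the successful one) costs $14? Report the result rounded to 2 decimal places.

$25.45

E[#attempts] = 1/p = 20/11; E[cost] = 14·20/11 = 280/11.
≈ 25.45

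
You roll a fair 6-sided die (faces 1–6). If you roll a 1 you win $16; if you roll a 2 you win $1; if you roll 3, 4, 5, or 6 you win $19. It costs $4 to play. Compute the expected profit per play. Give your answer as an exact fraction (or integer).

23/2 dollars

E[payout] = (1/6)·1 + (1/6)·16 + (2/3)·19 = 31/2
Expected profit = 31/2 − 4 = 23/2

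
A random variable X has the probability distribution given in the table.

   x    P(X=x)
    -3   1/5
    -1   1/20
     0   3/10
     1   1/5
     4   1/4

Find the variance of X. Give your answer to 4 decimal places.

5.7475

E[X] = (1/5)·(-3) + (1/20)·(-1) + (3/10)·0 + (1/5)·1 + (1/4)·4 = 11/20
E[X²] = (1/5)·9 + (1/20)·1 + (3/10)·0 + (1/5)·1 + (1/4)·16 = 121/20
Var(X) = 121/20 − (11/20)² = 2299/400 ≈ 5.7475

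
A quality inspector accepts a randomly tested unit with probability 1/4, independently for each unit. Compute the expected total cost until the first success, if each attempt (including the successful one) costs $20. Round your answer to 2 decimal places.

$80.00

E[#attempts] = 1/p = 4; E[cost] = 20·4 = 80.
≈ 80.00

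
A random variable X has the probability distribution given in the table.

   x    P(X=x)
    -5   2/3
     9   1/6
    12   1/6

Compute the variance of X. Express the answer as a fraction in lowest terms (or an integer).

1949/36

E[X] = (2/3)·(-5) + (1/6)·9 + (1/6)·12 = 1/6
E[X²] = (2/3)·25 + (1/6)·81 + (1/6)·144 = 325/6
Var(X) = 325/6 − (1/6)² = 1949/36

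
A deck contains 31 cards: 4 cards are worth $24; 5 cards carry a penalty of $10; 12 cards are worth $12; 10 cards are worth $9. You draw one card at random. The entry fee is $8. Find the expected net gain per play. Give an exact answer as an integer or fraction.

E[payout] = (4/31)·24 + (5/31)·(-10) + (12/31)·12 + (10/31)·9 = 280/31
Expected profit = 280/31 − 8 = 32/31

32/31 dollars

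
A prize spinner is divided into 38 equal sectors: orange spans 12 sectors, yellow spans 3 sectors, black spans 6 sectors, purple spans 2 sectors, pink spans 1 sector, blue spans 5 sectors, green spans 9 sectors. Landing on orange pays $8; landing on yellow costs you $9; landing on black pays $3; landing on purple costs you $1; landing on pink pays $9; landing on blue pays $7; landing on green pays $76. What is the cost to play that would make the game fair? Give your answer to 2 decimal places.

$21.39

E[payout] = (12/38)·8 + (3/38)·(-9) + (6/38)·3 + (2/38)·(-1) + (1/38)·9 + (5/38)·7 + (9/38)·76 = 813/38
Fair fee = E[payout] = 813/38 ≈ $21.39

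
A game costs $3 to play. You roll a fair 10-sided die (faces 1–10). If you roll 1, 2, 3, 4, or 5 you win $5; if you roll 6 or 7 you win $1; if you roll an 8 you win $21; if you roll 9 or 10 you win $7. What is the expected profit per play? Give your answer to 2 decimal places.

$3.20

E[payout] = (1/5)·1 + (1/2)·5 + (1/5)·7 + (1/10)·21 = 31/5
Expected profit = 31/5 − 3 = 16/5 ≈ $3.20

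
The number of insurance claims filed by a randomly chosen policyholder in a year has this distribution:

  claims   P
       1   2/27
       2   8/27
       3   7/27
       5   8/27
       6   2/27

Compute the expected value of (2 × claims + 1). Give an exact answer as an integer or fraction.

E[2x+1] = (2/27)·3 + (8/27)·5 + (7/27)·7 + (8/27)·11 + (2/27)·13
     = 209/27

209/27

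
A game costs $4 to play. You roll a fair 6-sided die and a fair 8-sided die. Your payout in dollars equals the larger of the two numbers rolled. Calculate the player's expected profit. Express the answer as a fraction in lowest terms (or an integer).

59/48 dollars

Distribution of the larger of the two numbers rolled: 1 w.p. 1/48, 2 w.p. 1/16, 3 w.p. 5/48, 4 w.p. 7/48, 5 w.p. 3/16, 6 w.p. 11/48, …
E[payout] = (1/48)·1 + (1/16)·2 + (5/48)·3 + (7/48)·4 + (3/16)·5 + (11/48)·6 + (1/8)·7 + (1/8)·8 = 251/48
Expected profit = 251/48 − 4 = 59/48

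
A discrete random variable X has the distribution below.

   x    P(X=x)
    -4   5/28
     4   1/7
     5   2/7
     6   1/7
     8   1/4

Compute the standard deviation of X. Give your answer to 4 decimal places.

E[X] = 29/7, E[X²] = 234/7
Var(X) = E[X²] − (E[X])² = 234/7 − 841/49 = 797/49
SD(X) = √(797/49) ≈ 4.0330

4.0330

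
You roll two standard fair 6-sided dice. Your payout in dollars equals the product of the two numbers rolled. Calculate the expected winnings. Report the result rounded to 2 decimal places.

Distribution of the product of the two numbers rolled: 1 w.p. 1/36, 2 w.p. 1/18, 3 w.p. 1/18, 4 w.p. 1/12, 5 w.p. 1/18, 6 w.p. 1/9, …
E[payout] = (1/36)·1 + (1/18)·2 + (1/18)·3 + (1/12)·4 + (1/18)·5 + (1/9)·6 + (1/18)·8 + (1/36)·9 + (1/18)·10 + (1/9)·12 + (1/18)·15 + (1/36)·16 + (1/18)·18 + (1/18)·20 + (1/18)·24 + (1/36)·25 + (1/18)·30 + (1/36)·36 = 49/4
≈ $12.25

$12.25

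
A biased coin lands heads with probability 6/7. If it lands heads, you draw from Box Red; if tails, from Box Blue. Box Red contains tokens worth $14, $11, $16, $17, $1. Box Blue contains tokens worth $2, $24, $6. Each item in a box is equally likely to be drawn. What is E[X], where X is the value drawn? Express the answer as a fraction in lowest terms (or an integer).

E[X | Box Red] = (14 + 11 + 16 + 17 + 1)/5 = 59/5
E[X | Box Blue] = (2 + 24 + 6)/3 = 32/3
E[X] = (6/7)·59/5 + (1/7)·32/3 = 1222/105

1222/105 dollars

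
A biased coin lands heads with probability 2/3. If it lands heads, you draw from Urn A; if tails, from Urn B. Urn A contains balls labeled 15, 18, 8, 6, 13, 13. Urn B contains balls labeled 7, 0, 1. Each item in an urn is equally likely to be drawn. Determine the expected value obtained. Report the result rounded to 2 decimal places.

E[X | Urn A] = (15 + 18 + 8 + 6 + 13 + 13)/6 = 73/6
E[X | Urn B] = (7 + 0 + 1)/3 = 8/3
E[X] = (2/3)·73/6 + (1/3)·8/3 = 9 ≈ 9.00

9.00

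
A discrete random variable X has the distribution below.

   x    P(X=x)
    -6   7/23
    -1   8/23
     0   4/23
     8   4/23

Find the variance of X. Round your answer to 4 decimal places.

E[X] = (7/23)·(-6) + (8/23)·(-1) + (4/23)·0 + (4/23)·8 = -18/23
E[X²] = (7/23)·36 + (8/23)·1 + (4/23)·0 + (4/23)·64 = 516/23
Var(X) = 516/23 − (-18/23)² = 11544/529 ≈ 21.8223

21.8223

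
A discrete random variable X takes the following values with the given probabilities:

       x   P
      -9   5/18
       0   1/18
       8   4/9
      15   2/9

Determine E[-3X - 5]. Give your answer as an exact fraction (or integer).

E[-3x-5] = (5/18)·22 + (1/18)·(-5) + (4/9)·(-29) + (2/9)·(-50)
     = -109/6

-109/6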